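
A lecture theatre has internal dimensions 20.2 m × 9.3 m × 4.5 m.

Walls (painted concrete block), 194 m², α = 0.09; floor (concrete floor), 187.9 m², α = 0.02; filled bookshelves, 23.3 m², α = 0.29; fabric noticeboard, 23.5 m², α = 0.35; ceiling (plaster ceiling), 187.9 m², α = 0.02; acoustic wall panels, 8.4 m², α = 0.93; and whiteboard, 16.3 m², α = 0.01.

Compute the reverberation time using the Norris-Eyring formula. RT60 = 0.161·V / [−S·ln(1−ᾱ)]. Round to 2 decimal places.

Total surface area S = 194 + 187.9 + 23.3 + 23.5 + 187.9 + 8.4 + 16.3 = 641.3 m².
Σ(Sᵢαᵢ) = 194×0.09 + 187.9×0.02 + 23.3×0.29 + 23.5×0.35 + 187.9×0.02 + 8.4×0.93 + 16.3×0.01 = 47.933.
ᾱ = 47.933 / 641.3 = 0.0747.
−S·ln(1−ᾱ) = −641.3 × ln(1 − 0.0747) = 49.789.
V = 20.2 × 9.3 × 4.5 = 845.37 m³.
T = 0.161·V/[−S·ln(1−ᾱ)] = 0.161·845.37/49.789 = 2.73 s.

2.73 seconds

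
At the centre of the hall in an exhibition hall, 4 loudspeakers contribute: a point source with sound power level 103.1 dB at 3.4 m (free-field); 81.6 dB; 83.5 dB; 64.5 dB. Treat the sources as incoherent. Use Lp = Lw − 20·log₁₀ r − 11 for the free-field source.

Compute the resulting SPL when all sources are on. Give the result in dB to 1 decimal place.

87.1 dB

Source at 3.4 m: Lp = 103.1 − 20·log₁₀(3.4) − 11 = 81.5 dB.
Sum in the linear (power) domain: Σ 10^(Lᵢ/10) = 10^(81.5/10) + 10^(81.6/10) + 10^(83.5/10) + 10^(64.5/10) = 5.125e+08.
Back to dB: 10·log₁₀ Σ = 87.1 dB.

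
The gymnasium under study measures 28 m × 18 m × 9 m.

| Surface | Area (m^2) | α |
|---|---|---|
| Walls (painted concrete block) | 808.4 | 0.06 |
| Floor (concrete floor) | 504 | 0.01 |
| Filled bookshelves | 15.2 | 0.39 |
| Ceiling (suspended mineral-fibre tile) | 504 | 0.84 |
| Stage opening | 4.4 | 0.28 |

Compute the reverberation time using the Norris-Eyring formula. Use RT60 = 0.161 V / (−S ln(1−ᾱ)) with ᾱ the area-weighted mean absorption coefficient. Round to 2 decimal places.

Total surface area S = 808.4 + 504 + 15.2 + 504 + 4.4 = 1836.0 m^2.
Σ(Sᵢαᵢ) = 808.4·0.06 + 504·0.01 + 15.2·0.39 + 504·0.84 + 4.4·0.28 = 484.064.
Mean coefficient ᾱ = A/S = 0.2637.
−S·ln(1−ᾱ) = −1836.0 × ln(1 − 0.2637) = 562.032.
V = 28 × 18 × 9 = 4536 m³.
RT60 = 0.161 × 4536 / 562.032 = 1.30 s.

1.30 s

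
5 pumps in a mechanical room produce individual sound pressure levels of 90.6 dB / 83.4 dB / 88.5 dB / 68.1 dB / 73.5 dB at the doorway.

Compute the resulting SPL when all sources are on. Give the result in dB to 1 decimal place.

Sum in the linear (power) domain: Σ 10^(Lᵢ/10) = 10^(90.6/10) + 10^(83.4/10) + 10^(88.5/10) + 10^(68.1/10) + 10^(73.5/10) = 2.104e+09.
L_total = 10·log₁₀(2.104e+09) = 93.2 dB.

93.2 dB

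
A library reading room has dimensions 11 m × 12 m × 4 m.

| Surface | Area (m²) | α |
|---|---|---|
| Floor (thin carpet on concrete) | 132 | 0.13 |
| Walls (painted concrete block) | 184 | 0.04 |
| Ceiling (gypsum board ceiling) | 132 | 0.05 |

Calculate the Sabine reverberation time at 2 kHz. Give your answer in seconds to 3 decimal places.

2.732 s

Total absorption A = 132·0.13 + 184·0.04 + 132·0.05
  = 17.160 + 7.360 + 6.600 = 31.120 m² sabins.
V = 11·12·4 = 528 m³.
Sabine: RT60 = 0.161 × 528 / 31.120 = 2.732 s.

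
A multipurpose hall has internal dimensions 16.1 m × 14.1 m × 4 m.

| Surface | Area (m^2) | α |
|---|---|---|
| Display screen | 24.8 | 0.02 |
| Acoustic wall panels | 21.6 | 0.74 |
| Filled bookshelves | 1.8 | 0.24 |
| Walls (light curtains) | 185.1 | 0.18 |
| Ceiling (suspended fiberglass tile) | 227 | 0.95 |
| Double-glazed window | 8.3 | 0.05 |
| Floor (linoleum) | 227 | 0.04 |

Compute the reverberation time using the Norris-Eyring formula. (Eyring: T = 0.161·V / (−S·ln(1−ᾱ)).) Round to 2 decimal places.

S = Σ Sᵢ = 695.6 m^2.
Σ(Sᵢαᵢ) = 24.8×0.02 + 21.6×0.74 + 1.8×0.24 + 185.1×0.18 + 227×0.95 + 8.3×0.05 + 227×0.04 = 275.375.
ᾱ = 275.375 / 695.6 = 0.3959.
−S·ln(1−ᾱ) = −695.6 × ln(1 − 0.3959) = 350.593.
V = 16.1 × 14.1 × 4 = 908.04 m³.
T = 0.161·V/[−S·ln(1−ᾱ)] = 0.161·908.04/350.593 = 0.42 s.

0.42 seconds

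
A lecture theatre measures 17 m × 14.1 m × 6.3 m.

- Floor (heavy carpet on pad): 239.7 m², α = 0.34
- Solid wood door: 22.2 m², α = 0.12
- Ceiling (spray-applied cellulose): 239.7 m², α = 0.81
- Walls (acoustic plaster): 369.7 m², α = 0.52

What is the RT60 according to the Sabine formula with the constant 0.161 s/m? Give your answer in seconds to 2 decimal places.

0.52 sec

A = Σ Sᵢαᵢ = 239.7×0.34 + 22.2×0.12 + 239.7×0.81 + 369.7×0.52 = 470.563 sabins.
Volume V = 17 × 14.1 × 6.3 = 1510.11 m³.
T = 0.161 V/A = 0.161·1510.11/470.563 = 0.52 s.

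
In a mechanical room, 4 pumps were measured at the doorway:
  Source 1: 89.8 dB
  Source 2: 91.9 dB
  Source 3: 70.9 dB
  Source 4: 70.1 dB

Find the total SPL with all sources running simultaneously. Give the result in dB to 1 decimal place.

94.0 dB

Sum in the linear (power) domain: Σ 10^(Lᵢ/10) = 10^(89.8/10) + 10^(91.9/10) + 10^(70.9/10) + 10^(70.1/10) = 2.526e+09.
L_total = 10·log₁₀(2.526e+09) = 94.0 dB.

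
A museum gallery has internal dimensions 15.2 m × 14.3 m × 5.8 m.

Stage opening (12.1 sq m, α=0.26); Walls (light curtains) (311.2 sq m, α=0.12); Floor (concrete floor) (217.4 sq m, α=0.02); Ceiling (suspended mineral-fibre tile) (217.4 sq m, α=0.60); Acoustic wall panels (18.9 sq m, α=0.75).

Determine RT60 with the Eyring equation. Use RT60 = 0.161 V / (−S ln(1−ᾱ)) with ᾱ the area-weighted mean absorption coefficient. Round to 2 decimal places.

0.93 sec

Total surface area S = 12.1 + 311.2 + 217.4 + 217.4 + 18.9 = 777.0 sq m.
Σ(Sᵢαᵢ) = 12.1·0.26 + 311.2·0.12 + 217.4·0.02 + 217.4·0.60 + 18.9·0.75 = 189.453.
ᾱ = 189.453 / 777.0 = 0.2438.
Eyring denominator: −S ln(1−ᾱ) = 217.132.
V = 15.2 × 14.3 × 5.8 = 1260.688 m³.
RT60 = 0.161 × 1260.688 / 217.132 = 0.93 s.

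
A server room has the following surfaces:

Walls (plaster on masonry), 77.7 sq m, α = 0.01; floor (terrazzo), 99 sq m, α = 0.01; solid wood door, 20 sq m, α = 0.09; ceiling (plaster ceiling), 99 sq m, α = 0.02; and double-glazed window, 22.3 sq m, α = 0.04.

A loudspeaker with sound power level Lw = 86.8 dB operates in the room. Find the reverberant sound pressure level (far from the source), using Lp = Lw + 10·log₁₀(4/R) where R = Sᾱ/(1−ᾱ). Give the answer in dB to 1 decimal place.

A = 6.439 sabins; S = 318.0 sq m.
ᾱ = 0.0202, so room constant R = A/(1−ᾱ) = 6.572 sq m.
Lp = 86.8 + 10·log₁₀(4/6.572) = 86.8 + (-2.16) = 84.6 dB.

84.6 dB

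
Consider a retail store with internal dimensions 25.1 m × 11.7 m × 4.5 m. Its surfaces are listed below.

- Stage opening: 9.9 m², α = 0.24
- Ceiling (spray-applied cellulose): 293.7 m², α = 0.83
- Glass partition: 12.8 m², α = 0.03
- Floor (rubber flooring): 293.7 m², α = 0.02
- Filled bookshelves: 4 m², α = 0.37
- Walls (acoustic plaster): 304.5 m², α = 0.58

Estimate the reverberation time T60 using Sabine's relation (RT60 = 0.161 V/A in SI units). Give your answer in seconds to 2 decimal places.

A = Σ Sᵢαᵢ = 9.9·0.24 + 293.7·0.83 + 12.8·0.03 + 293.7·0.02 + 4·0.37 + 304.5·0.58 = 430.495 sabins.
V = 25.1·11.7·4.5 = 1321.515 m³.
T = 0.161 V/A = 0.161·1321.515/430.495 = 0.49 s.

0.49 seconds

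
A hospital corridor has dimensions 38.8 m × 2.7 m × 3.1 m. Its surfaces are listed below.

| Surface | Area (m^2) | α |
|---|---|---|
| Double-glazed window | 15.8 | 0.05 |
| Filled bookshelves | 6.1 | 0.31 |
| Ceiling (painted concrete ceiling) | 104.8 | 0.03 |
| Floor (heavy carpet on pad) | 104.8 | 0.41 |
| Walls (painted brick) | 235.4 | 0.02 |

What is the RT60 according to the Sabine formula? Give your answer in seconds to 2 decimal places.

0.98 s

Summing Sᵢαᵢ: 0.790 + 1.891 + 3.144 + 42.968 + 4.708 → A = 53.501 sabins.
Volume V = 38.8 × 2.7 × 3.1 = 324.756 m³.
Sabine: RT60 = 0.161 × 324.756 / 53.501 = 0.98 s.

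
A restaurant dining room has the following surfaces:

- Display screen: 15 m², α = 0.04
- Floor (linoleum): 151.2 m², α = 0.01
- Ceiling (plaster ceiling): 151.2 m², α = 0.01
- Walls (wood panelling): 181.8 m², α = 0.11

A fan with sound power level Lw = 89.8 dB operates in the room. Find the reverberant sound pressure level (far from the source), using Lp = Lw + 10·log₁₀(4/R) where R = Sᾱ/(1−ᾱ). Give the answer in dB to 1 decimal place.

81.9 dB

Σ(Sᵢαᵢ) = 15×0.04 + 151.2×0.01 + 151.2×0.01 + 181.8×0.11 = 23.622; total area S = 499.2 m².
ᾱ = 0.0473, so room constant R = A/(1−ᾱ) = 24.795 m².
Lp = 89.8 + 10·log₁₀(4/24.795) = 89.8 + (-7.92) = 81.9 dB.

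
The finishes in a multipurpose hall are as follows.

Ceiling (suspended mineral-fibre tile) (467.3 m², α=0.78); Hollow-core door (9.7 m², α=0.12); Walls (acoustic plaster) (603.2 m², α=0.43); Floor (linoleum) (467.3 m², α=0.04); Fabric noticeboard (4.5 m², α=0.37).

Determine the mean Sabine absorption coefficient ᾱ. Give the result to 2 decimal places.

0.42

S = Σ Sᵢ = 467.3 + 9.7 + 603.2 + 467.3 + 4.5 = 1552.0 m².
A = 467.3·0.78 + 9.7·0.12 + 603.2·0.43 + 467.3·0.04 + 4.5·0.37 = 645.391 sabins.
ᾱ = A/S = 0.42.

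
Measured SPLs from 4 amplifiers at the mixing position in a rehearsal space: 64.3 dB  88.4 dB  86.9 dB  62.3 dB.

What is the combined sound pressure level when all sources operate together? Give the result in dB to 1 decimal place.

Converting to relative power and adding: 10^(64.3/10) + 10^(88.4/10) + 10^(86.9/10) + 10^(62.3/10) = 1.186e+09.
Combined level = 10 log₁₀(1.186e+09) = 90.7 dB.

90.7 dB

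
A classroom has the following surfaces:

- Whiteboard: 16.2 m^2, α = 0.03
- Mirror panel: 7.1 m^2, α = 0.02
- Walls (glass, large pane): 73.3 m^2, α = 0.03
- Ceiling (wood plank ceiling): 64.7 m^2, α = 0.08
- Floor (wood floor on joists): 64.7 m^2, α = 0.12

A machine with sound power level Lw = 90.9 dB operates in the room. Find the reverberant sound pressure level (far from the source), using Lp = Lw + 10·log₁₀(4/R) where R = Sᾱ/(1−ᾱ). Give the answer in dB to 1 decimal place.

84.6 dB

A = 15.767 sabins; S = 226.0 m^2.
ᾱ = 0.0698, so room constant R = A/(1−ᾱ) = 16.950 m^2.
Lp = Lw + 10 log₁₀(4/R) = 90.9 -6.27 = 84.6 dB.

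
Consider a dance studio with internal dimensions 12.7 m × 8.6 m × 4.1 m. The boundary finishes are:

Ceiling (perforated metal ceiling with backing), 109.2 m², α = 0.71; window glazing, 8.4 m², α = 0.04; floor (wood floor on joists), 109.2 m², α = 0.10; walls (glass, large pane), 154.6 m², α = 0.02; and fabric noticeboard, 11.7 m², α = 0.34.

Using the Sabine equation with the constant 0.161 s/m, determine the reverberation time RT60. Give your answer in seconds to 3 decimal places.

0.752 sec

A = Σ Sᵢαᵢ = 109.2×0.71 + 8.4×0.04 + 109.2×0.10 + 154.6×0.02 + 11.7×0.34 = 95.858 sabins.
V = 12.7·8.6·4.1 = 447.802 m³.
RT60 = 0.161 · V / A = 0.161 × 447.802 / 95.858 = 0.752 s.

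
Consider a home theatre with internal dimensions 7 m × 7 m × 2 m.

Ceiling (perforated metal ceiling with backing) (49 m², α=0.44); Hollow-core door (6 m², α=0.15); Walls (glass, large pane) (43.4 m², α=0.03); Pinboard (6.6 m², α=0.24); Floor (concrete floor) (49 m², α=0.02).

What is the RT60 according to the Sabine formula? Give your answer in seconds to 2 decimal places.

Summing Sᵢαᵢ: 21.560 + 0.900 + 1.302 + 1.584 + 0.980 → A = 26.326 sabins.
Room volume: 98 m³.
RT60 = 0.161 · V / A = 0.161 × 98 / 26.326 = 0.60 s.

0.60 s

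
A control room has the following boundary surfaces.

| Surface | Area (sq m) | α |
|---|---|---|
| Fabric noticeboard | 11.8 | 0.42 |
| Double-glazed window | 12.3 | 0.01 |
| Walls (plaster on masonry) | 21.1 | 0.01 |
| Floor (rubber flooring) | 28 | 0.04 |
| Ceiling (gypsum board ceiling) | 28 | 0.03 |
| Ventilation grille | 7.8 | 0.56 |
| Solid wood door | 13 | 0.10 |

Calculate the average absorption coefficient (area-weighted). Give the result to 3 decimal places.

S = Σ Sᵢ = 11.8 + 12.3 + 21.1 + 28 + 28 + 7.8 + 13 = 122.0 sq m.
Σ(Sᵢαᵢ) = 11.8·0.42 + 12.3·0.01 + 21.1·0.01 + 28·0.04 + 28·0.03 + 7.8·0.56 + 13·0.10 = 12.918.
ᾱ = 12.918 / 122.0 = 0.106.

0.106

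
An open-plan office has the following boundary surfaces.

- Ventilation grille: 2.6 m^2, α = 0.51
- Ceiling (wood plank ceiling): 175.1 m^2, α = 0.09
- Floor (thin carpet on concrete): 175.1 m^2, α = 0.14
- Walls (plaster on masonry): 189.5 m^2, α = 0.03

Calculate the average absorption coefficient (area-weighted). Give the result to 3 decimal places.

0.087

Total surface area S = 542.3 m^2.
Σ(Sᵢαᵢ) = 2.6×0.51 + 175.1×0.09 + 175.1×0.14 + 189.5×0.03 = 47.284.
ᾱ = A/S = 0.087.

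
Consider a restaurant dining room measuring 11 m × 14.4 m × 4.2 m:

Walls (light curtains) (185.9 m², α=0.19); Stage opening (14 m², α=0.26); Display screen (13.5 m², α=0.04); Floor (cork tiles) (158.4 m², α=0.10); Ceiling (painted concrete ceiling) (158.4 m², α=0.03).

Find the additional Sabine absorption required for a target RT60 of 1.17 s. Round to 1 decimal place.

Summing Sᵢαᵢ: 35.321 + 3.640 + 0.540 + 15.840 + 4.752 → A₁ = 60.093 sabins.
V = 665.28 m³. Required absorption A₂ = 0.161 × 665.28 / 1.17 = 91.547 sabins.
ΔA = A₂ − A₁ = 91.547 − 60.093 = 31.5 sabins.

31.5 sabins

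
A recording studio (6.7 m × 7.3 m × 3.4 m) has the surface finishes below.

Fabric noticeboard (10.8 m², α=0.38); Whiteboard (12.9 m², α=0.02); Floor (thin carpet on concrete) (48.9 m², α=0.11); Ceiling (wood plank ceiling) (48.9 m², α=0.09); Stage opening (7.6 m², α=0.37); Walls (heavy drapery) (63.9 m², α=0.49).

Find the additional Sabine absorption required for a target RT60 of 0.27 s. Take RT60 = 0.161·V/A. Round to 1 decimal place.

A₁ = Σ Sᵢαᵢ = 10.8·0.38 + 12.9·0.02 + 48.9·0.11 + 48.9·0.09 + 7.6·0.37 + 63.9·0.49 = 48.265 sabins.
For T = 0.27 s, need A₂ = 0.161·V/T = 0.161·166.294/0.27 = 99.160 sabins.
Shortfall: 99.160 − 48.265 = 50.9 sabins.

50.9 sabins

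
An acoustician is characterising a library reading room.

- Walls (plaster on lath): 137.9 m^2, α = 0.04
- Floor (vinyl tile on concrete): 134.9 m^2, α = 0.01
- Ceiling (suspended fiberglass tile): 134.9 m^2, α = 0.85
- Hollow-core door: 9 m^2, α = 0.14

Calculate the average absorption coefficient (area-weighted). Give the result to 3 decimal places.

S = Σ Sᵢ = 137.9 + 134.9 + 134.9 + 9 = 416.7 m^2.
Weighted sum Σ Sα = 122.790.
ᾱ = 122.790 / 416.7 = 0.295.

0.295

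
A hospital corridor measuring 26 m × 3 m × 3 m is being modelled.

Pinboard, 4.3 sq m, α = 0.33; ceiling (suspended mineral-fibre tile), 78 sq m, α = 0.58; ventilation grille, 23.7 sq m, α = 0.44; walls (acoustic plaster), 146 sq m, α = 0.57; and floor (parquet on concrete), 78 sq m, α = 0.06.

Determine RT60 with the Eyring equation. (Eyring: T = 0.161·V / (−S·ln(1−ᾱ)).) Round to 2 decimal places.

0.20 sec

S = Σ Sᵢ = 330.0 sq m.
Absorption A = 4.3×0.33 + 78×0.58 + 23.7×0.44 + 146×0.57 + 78×0.06 = 144.987 sabins.
Mean coefficient ᾱ = A/S = 0.4394.
Eyring denominator: −S ln(1−ᾱ) = 190.987.
V = 26 × 3 × 3 = 234 m³.
RT60 = 0.161 × 234 / 190.987 = 0.20 s.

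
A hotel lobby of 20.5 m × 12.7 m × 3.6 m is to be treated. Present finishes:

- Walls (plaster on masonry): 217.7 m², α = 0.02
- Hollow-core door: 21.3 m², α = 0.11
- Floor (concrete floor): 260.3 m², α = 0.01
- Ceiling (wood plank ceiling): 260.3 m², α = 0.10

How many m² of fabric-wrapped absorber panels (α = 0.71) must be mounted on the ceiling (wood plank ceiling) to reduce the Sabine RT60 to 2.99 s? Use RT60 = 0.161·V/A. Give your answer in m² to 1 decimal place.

A₁ = Σ Sᵢαᵢ = 217.7×0.02 + 21.3×0.11 + 260.3×0.01 + 260.3×0.10 = 35.330 sabins.
V = 937.26 m³. Target absorption A₂ = 0.161 × 937.26 / 2.99 = 50.468 sabins.
Absorption to add: 50.468 − 35.330 = 15.138 sabins.
Net gain per m²: Δα = 0.71 − 0.10 = 0.61.
Area = ΔA/Δα = 15.138/0.61 = 24.8 m².

24.8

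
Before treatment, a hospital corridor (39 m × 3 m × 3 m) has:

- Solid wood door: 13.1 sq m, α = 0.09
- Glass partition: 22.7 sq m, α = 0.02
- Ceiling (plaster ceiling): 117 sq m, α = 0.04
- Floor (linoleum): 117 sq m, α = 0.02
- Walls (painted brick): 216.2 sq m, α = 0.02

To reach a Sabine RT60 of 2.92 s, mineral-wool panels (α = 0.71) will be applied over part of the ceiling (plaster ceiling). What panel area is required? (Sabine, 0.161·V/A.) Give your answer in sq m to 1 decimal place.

Equivalent absorption area: A₁ = 13.1×0.09 + 22.7×0.02 + 117×0.04 + 117×0.02 + 216.2×0.02 = 12.977 sq m.
V = 351 m³. Target absorption A₂ = 0.161 × 351 / 2.92 = 19.353 sabins.
ΔA needed = 19.353 − 12.977 = 6.376 sabins.
Each sq m of panel replacing the ceiling (plaster ceiling) adds (0.71 − 0.04) = 0.67 sabins.
Panel area = 6.376 / 0.67 = 9.5 sq m.

9.5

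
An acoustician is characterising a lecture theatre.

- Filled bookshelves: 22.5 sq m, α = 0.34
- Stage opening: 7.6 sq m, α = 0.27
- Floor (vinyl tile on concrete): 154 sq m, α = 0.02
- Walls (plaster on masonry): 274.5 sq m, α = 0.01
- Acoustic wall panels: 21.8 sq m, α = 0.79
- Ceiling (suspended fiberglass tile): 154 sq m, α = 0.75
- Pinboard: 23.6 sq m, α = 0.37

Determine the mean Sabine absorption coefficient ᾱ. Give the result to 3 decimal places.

S = Σ Sᵢ = 22.5 + 7.6 + 154 + 274.5 + 21.8 + 154 + 23.6 = 658.0 sq m.
Weighted sum Σ Sα = 156.981.
ᾱ = 156.981 / 658.0 = 0.239.

0.239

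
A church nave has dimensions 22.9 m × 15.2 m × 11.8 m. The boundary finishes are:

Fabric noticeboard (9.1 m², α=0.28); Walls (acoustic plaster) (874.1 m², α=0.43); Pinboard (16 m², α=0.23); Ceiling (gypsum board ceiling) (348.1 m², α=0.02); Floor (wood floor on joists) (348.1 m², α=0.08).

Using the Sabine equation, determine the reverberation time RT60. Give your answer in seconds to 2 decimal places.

Total absorption A = 9.1*0.28 + 874.1*0.43 + 16*0.23 + 348.1*0.02 + 348.1*0.08
  = 2.548 + 375.863 + 3.680 + 6.962 + 27.848 = 416.901 m² sabins.
Room volume: 4107.344 m³.
RT60 = 0.161 · V / A = 0.161 × 4107.344 / 416.901 = 1.59 s.

1.59 sec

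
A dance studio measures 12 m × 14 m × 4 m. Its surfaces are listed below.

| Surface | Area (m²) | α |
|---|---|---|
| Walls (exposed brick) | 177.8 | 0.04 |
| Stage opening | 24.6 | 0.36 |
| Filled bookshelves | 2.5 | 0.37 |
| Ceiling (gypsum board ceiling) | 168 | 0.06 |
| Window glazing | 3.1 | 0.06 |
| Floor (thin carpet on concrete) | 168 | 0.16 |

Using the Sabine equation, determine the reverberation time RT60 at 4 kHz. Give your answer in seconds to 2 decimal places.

A = Σ Sᵢαᵢ = 177.8×0.04 + 24.6×0.36 + 2.5×0.37 + 168×0.06 + 3.1×0.06 + 168×0.16 = 54.039 sabins.
V = 12·14·4 = 672 m³.
Sabine: RT60 = 0.161 × 672 / 54.039 = 2.00 s.

2.00 sec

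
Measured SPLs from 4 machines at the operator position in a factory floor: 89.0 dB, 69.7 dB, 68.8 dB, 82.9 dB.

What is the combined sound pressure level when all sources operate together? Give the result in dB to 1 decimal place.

90.0 dB

Σ 10^(Lᵢ/10) = 1.006e+09.
Back to dB: 10·log₁₀ Σ = 90.0 dB.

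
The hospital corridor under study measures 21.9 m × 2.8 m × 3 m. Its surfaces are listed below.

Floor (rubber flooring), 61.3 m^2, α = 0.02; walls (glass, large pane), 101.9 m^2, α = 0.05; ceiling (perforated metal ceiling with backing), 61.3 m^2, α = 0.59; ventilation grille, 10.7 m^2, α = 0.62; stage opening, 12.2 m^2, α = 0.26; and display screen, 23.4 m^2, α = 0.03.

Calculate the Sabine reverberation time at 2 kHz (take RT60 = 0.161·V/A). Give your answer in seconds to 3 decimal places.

0.559 seconds

A = Σ Sᵢαᵢ = 61.3*0.02 + 101.9*0.05 + 61.3*0.59 + 10.7*0.62 + 12.2*0.26 + 23.4*0.03 = 52.996 sabins.
V = 21.9·2.8·3 = 183.96 m³.
T = 0.161 V/A = 0.161·183.96/52.996 = 0.559 s.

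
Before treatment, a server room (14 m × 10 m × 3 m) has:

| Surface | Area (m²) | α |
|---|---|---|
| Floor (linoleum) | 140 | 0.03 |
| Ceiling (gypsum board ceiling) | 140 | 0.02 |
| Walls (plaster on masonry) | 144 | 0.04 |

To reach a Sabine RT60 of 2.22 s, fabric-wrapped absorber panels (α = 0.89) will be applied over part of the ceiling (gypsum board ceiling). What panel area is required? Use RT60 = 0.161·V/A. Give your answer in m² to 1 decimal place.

Total absorption A₁ = 140×0.03 + 140×0.02 + 144×0.04
  = 4.200 + 2.800 + 5.760 = 12.760 m² sabins.
V = 420 m³. Target absorption A₂ = 0.161 × 420 / 2.22 = 30.459 sabins.
Absorption to add: 30.459 − 12.760 = 17.699 sabins.
Each m² of panel replacing the ceiling (gypsum board ceiling) adds (0.89 − 0.02) = 0.87 sabins.
Area = ΔA/Δα = 17.699/0.87 = 20.3 m².

20.3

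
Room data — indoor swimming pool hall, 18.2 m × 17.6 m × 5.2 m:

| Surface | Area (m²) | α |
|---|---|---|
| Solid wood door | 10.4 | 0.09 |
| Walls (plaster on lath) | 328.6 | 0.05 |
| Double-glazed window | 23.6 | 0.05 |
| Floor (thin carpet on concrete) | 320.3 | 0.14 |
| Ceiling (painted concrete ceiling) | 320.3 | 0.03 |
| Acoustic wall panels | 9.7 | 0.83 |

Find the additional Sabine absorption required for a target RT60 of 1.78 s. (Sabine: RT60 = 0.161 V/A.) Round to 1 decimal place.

69.6 sabins

Summing Sᵢαᵢ: 0.936 + 16.430 + 1.180 + 44.842 + 9.609 + 8.051 → A₁ = 81.048 sabins.
Target A₂ = 0.161·1665.664/1.78 = 150.658 sabins (V = 1665.664 m³).
ΔA = A₂ − A₁ = 150.658 − 81.048 = 69.6 sabins.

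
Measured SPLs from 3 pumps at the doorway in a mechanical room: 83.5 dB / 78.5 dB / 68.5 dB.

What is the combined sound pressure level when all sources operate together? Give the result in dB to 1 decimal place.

Converting to relative power and adding: 10^(83.5/10) + 10^(78.5/10) + 10^(68.5/10) = 3.017e+08.
L_total = 10·log₁₀(3.017e+08) = 84.8 dB.

84.8 dB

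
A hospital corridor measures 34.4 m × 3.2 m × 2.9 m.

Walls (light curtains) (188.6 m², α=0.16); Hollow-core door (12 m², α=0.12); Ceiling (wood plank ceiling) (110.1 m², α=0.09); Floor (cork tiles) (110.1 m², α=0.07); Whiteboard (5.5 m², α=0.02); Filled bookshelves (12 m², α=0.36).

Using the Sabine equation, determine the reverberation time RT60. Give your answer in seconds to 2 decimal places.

0.96 s

A = Σ Sᵢαᵢ = 188.6·0.16 + 12·0.12 + 110.1·0.09 + 110.1·0.07 + 5.5·0.02 + 12·0.36 = 53.662 sabins.
Room volume: 319.232 m³.
T = 0.161 V/A = 0.161·319.232/53.662 = 0.96 s.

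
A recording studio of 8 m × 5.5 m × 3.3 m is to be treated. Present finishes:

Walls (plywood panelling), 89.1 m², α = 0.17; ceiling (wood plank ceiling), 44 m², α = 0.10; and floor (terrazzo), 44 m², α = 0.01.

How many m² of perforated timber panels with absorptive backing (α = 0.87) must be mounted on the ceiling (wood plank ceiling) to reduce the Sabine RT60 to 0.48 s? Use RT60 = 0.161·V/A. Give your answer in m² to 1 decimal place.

37.3

Summing Sᵢαᵢ: 15.147 + 4.400 + 0.440 → A₁ = 19.987 sabins.
Required A₂ = 0.161·145.2/0.48 = 48.703 sabins.
Absorption to add: 48.703 − 19.987 = 28.715 sabins.
Net gain per m²: Δα = 0.87 − 0.10 = 0.77.
Area = ΔA/Δα = 28.715/0.77 = 37.3 m².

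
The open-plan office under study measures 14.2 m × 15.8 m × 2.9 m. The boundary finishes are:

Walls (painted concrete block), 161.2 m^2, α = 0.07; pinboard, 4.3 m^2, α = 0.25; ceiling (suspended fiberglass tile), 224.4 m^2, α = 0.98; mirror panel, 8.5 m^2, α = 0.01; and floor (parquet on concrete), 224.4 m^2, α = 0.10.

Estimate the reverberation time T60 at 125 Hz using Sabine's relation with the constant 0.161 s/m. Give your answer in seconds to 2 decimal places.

Total absorption A = 161.2·0.07 + 4.3·0.25 + 224.4·0.98 + 8.5·0.01 + 224.4·0.10
  = 11.284 + 1.075 + 219.912 + 0.085 + 22.440 = 254.796 m^2 sabins.
V = 14.2·15.8·2.9 = 650.644 m³.
T = 0.161 V/A = 0.161·650.644/254.796 = 0.41 s.

0.41 sec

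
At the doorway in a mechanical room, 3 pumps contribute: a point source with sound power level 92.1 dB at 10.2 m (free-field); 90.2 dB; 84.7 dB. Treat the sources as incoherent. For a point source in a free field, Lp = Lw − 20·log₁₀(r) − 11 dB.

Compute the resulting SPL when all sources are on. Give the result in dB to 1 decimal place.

91.3 dB

Source at 10.2 m: Lp = 92.1 − 20·log₁₀(10.2) − 11 = 60.9 dB.
Sum in the linear (power) domain: Σ 10^(Lᵢ/10) = 10^(60.9/10) + 10^(90.2/10) + 10^(84.7/10) = 1.343e+09.
L_total = 10·log₁₀(1.343e+09) = 91.3 dB.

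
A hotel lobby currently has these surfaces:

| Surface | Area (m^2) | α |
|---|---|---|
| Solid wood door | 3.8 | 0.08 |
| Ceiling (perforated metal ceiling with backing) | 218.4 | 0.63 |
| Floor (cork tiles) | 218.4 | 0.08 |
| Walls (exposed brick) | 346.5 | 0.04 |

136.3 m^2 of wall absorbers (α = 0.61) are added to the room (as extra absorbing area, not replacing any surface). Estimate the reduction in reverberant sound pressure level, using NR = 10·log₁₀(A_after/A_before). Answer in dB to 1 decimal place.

Summing Sᵢαᵢ: 0.304 + 137.592 + 17.472 + 13.860 → A_before = 169.228 sabins.
Added absorption = 136.3 × 0.61 = 83.143 sabins.
A_after = 169.228 + 83.143 = 252.371 sabins.
NR = 10·log₁₀(252.371/169.228) = 1.7 dB.

1.7 dB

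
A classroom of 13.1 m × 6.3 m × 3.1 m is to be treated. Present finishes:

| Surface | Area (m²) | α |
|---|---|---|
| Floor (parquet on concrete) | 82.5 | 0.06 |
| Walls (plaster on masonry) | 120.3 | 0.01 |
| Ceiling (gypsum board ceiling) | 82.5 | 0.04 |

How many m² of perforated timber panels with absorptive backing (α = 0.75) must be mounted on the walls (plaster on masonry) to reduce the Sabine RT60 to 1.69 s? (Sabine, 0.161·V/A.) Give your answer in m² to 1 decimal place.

Equivalent absorption area: A₁ = 82.5·0.06 + 120.3·0.01 + 82.5·0.04 = 9.453 m².
V = 255.843 m³. Target absorption A₂ = 0.161 × 255.843 / 1.69 = 24.373 sabins.
ΔA needed = 24.373 − 9.453 = 14.920 sabins.
Each m² of panel replacing the walls (plaster on masonry) adds (0.75 − 0.01) = 0.74 sabins.
Panel area = 14.920 / 0.74 = 20.2 m².

20.2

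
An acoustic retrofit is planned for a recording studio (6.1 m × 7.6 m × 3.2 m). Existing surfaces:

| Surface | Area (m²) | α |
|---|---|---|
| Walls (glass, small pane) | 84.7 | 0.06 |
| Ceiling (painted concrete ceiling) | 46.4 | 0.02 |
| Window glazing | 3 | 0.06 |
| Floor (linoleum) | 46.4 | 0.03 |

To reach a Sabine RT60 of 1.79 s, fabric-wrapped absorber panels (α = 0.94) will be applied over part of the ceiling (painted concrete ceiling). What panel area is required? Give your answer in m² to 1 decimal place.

6.3

A₁ = Σ Sᵢαᵢ = 84.7×0.06 + 46.4×0.02 + 3×0.06 + 46.4×0.03 = 7.582 sabins.
Required A₂ = 0.161·148.352/1.79 = 13.343 sabins.
ΔA needed = 13.343 − 7.582 = 5.761 sabins.
Net gain per m²: Δα = 0.94 − 0.02 = 0.92.
Panel area = 5.761 / 0.92 = 6.3 m².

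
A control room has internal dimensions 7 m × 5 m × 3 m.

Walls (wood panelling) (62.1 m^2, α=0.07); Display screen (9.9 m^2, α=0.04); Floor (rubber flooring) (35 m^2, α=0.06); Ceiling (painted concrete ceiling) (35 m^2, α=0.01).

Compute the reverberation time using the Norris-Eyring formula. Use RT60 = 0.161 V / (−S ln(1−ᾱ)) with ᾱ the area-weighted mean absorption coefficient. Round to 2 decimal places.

2.29 s

S = Σ Sᵢ = 142.0 m^2.
Absorption A = 62.1×0.07 + 9.9×0.04 + 35×0.06 + 35×0.01 = 7.193 sabins.
Mean coefficient ᾱ = A/S = 0.0507.
−S·ln(1−ᾱ) = −142.0 × ln(1 − 0.0507) = 7.388.
V = 7 × 5 × 3 = 105 m³.
RT60 = 0.161 × 105 / 7.388 = 2.29 s.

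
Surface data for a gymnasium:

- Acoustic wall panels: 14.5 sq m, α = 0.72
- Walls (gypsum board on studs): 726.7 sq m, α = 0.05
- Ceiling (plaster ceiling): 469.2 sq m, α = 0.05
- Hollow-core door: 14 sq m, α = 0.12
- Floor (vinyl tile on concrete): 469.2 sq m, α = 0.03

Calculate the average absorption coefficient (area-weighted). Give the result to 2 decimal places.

0.05

Total surface area S = 1693.6 sq m.
A = 14.5·0.72 + 726.7·0.05 + 469.2·0.05 + 14·0.12 + 469.2·0.03 = 85.991 sabins.
ᾱ = 85.991 / 1693.6 = 0.05.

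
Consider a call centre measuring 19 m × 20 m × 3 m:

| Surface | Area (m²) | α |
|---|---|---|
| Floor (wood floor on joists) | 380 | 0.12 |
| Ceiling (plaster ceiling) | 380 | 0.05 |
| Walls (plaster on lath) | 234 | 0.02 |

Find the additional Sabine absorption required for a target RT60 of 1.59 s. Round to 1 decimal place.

46.2 sabins

Summing Sᵢαᵢ: 45.600 + 19.000 + 4.680 → A₁ = 69.280 sabins.
For T = 1.59 s, need A₂ = 0.161·V/T = 0.161·1140/1.59 = 115.434 sabins.
Shortfall: 115.434 − 69.280 = 46.2 sabins.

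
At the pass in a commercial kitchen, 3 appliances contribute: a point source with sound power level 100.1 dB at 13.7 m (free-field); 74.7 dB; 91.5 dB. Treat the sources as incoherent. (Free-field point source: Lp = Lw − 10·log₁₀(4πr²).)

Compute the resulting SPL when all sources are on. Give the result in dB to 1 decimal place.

Source at 13.7 m: Lp = 100.1 − 10·log₁₀(4π·13.7²) = 100.1 − 10·log₁₀(2358.582) = 66.4 dB.
Σ 10^(Lᵢ/10) = 1.446e+09.
Combined level = 10 log₁₀(1.446e+09) = 91.6 dB.

91.6 dB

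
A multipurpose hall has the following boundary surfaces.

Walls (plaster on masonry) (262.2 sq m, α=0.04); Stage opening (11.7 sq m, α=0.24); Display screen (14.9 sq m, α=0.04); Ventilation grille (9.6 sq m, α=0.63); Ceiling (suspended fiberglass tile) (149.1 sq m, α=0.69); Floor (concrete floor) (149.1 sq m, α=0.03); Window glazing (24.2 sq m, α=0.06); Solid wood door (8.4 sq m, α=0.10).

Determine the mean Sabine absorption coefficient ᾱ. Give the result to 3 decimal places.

0.206

S = Σ Sᵢ = 262.2 + 11.7 + 14.9 + 9.6 + 149.1 + 149.1 + 24.2 + 8.4 = 629.2 sq m.
Weighted sum Σ Sα = 129.584.
ᾱ = 129.584 / 629.2 = 0.206.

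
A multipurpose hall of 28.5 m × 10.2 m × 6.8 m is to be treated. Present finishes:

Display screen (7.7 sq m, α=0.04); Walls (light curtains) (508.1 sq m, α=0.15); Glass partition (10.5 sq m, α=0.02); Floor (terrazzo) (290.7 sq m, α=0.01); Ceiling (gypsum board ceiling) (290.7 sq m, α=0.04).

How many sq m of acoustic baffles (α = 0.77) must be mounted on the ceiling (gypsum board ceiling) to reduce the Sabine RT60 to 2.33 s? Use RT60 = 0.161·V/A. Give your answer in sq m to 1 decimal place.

62.1

A₁ = Σ Sᵢαᵢ = 7.7·0.04 + 508.1·0.15 + 10.5·0.02 + 290.7·0.01 + 290.7·0.04 = 91.268 sabins.
Required A₂ = 0.161·1976.76/2.33 = 136.592 sabins.
Absorption to add: 136.592 − 91.268 = 45.324 sabins.
Net gain per sq m: Δα = 0.77 − 0.04 = 0.73.
Area = ΔA/Δα = 45.324/0.73 = 62.1 sq m.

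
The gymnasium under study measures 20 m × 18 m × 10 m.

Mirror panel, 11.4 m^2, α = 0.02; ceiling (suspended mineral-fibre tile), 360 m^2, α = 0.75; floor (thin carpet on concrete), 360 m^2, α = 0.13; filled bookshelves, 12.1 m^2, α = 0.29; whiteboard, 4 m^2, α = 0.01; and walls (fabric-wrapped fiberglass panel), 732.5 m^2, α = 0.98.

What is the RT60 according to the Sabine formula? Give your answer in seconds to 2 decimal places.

Equivalent absorption area: A = 11.4×0.02 + 360×0.75 + 360×0.13 + 12.1×0.29 + 4×0.01 + 732.5×0.98 = 1038.427 m^2.
Volume V = 20 × 18 × 10 = 3600 m³.
Sabine: RT60 = 0.161 × 3600 / 1038.427 = 0.56 s.

0.56 seconds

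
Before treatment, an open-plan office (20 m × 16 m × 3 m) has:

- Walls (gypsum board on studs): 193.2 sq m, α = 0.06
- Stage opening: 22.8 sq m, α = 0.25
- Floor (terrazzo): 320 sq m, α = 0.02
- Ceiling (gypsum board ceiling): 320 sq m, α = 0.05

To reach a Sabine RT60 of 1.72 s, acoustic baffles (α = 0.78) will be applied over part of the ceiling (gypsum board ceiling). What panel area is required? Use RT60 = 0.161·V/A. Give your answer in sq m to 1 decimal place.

68.7

Equivalent absorption area: A₁ = 193.2*0.06 + 22.8*0.25 + 320*0.02 + 320*0.05 = 39.692 sq m.
V = 960 m³. Target absorption A₂ = 0.161 × 960 / 1.72 = 89.860 sabins.
Absorption to add: 89.860 − 39.692 = 50.168 sabins.
Each sq m of panel replacing the ceiling (gypsum board ceiling) adds (0.78 − 0.05) = 0.73 sabins.
Panel area = 50.168 / 0.73 = 68.7 sq m.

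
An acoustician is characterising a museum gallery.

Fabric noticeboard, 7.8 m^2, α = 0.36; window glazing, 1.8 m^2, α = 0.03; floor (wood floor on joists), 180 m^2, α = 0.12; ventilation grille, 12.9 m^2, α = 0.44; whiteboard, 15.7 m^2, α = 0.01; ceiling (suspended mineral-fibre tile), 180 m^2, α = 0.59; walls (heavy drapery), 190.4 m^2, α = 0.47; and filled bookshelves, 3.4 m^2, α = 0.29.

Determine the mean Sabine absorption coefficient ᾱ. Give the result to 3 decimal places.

0.383

S = Σ Sᵢ = 7.8 + 1.8 + 180 + 12.9 + 15.7 + 180 + 190.4 + 3.4 = 592.0 m^2.
A = 7.8*0.36 + 1.8*0.03 + 180*0.12 + 12.9*0.44 + 15.7*0.01 + 180*0.59 + 190.4*0.47 + 3.4*0.29 = 226.969 sabins.
ᾱ = 226.969 / 592.0 = 0.383.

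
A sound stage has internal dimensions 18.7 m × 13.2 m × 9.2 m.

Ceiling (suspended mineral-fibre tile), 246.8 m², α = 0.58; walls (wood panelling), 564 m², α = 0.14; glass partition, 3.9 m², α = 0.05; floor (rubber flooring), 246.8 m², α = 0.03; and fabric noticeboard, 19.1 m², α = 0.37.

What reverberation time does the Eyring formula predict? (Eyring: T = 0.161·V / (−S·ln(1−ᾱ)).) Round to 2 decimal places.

1.37 seconds

Total surface area S = 246.8 + 564 + 3.9 + 246.8 + 19.1 = 1080.6 m².
Σ(Sᵢαᵢ) = 246.8·0.58 + 564·0.14 + 3.9·0.05 + 246.8·0.03 + 19.1·0.37 = 236.770.
Mean coefficient ᾱ = A/S = 0.2191.
−S·ln(1−ᾱ) = −1080.6 × ln(1 − 0.2191) = 267.241.
V = 18.7 × 13.2 × 9.2 = 2270.928 m³.
T = 0.161·V/[−S·ln(1−ᾱ)] = 0.161·2270.928/267.241 = 1.37 s.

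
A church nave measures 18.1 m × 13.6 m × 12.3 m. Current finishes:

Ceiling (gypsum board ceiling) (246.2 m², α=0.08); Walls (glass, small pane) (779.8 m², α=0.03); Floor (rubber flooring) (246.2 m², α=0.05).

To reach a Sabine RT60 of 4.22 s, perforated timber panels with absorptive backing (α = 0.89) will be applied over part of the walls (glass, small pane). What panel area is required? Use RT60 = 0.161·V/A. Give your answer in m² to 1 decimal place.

69.9

Equivalent absorption area: A₁ = 246.2·0.08 + 779.8·0.03 + 246.2·0.05 = 55.400 m².
V = 3027.768 m³. Target absorption A₂ = 0.161 × 3027.768 / 4.22 = 115.514 sabins.
ΔA needed = 115.514 − 55.400 = 60.114 sabins.
Each m² of panel replacing the walls (glass, small pane) adds (0.89 − 0.03) = 0.86 sabins.
Panel area = 60.114 / 0.86 = 69.9 m².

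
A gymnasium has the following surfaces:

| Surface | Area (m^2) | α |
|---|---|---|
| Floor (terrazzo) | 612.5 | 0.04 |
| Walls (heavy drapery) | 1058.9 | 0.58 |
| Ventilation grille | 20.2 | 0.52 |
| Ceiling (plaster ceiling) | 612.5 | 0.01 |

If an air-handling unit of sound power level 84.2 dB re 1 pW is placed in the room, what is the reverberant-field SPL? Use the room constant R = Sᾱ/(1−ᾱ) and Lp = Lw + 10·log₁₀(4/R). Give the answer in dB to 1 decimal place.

60.6 dB

Σ(Sᵢαᵢ) = 612.5×0.04 + 1058.9×0.58 + 20.2×0.52 + 612.5×0.01 = 655.291; total area S = 2304.1 m^2.
ᾱ = 0.2844, so room constant R = A/(1−ᾱ) = 915.722 m^2.
Lp = 84.2 + 10·log₁₀(4/915.722) = 84.2 + (-23.60) = 60.6 dB.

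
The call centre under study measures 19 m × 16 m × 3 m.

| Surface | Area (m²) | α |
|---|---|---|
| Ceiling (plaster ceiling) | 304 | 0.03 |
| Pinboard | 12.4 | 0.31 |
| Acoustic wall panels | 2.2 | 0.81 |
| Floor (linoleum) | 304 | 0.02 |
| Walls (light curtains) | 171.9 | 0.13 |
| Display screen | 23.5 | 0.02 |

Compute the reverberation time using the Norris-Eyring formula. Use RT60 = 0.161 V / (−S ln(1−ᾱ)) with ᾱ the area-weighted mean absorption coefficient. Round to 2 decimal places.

3.27 sec

Total surface area S = 304 + 12.4 + 2.2 + 304 + 171.9 + 23.5 = 818.0 m².
Absorption A = 304·0.03 + 12.4·0.31 + 2.2·0.81 + 304·0.02 + 171.9·0.13 + 23.5·0.02 = 43.643 sabins.
Mean coefficient ᾱ = A/S = 0.0534.
−S·ln(1−ᾱ) = −818.0 × ln(1 − 0.0534) = 44.891.
V = 19 × 16 × 3 = 912 m³.
RT60 = 0.161 × 912 / 44.891 = 3.27 s.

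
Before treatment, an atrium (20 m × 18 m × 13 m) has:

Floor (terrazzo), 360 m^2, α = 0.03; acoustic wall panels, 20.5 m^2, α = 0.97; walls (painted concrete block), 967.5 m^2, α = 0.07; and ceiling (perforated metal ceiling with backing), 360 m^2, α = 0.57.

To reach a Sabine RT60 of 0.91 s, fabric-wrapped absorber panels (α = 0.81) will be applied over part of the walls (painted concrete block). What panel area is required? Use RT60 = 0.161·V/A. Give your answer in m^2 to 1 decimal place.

708.6

Summing Sᵢαᵢ: 10.800 + 19.885 + 67.725 + 205.200 → A₁ = 303.610 sabins.
Required A₂ = 0.161·4680/0.91 = 828.000 sabins.
Absorption to add: 828.000 − 303.610 = 524.390 sabins.
Net gain per m^2: Δα = 0.81 − 0.07 = 0.74.
Panel area = 524.390 / 0.74 = 708.6 m^2.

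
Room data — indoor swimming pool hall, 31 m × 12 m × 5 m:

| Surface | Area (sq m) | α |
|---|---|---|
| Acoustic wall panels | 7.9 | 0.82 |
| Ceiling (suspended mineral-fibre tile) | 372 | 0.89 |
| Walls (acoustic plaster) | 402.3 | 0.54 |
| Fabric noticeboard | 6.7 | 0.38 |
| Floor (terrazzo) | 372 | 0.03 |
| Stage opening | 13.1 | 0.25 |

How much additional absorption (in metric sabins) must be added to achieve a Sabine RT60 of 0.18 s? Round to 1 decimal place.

Total absorption A₁ = 7.9*0.82 + 372*0.89 + 402.3*0.54 + 6.7*0.38 + 372*0.03 + 13.1*0.25
  = 6.478 + 331.080 + 217.242 + 2.546 + 11.160 + 3.275 = 571.781 sq m sabins.
V = 1860 m³. Required absorption A₂ = 0.161 × 1860 / 0.18 = 1663.667 sabins.
Shortfall: 1663.667 − 571.781 = 1091.9 sabins.

1091.9 sabins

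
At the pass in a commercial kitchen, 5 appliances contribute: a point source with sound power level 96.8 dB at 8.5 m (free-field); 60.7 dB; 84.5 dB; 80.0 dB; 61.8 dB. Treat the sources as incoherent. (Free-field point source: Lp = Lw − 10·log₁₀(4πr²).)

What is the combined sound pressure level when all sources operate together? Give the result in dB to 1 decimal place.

85.9 dB

Source at 8.5 m: Lp = 96.8 − 10·log₁₀(4π·8.5²) = 96.8 − 10·log₁₀(907.920) = 67.2 dB.
Sum in the linear (power) domain: Σ 10^(Lᵢ/10) = 10^(67.2/10) + 10^(60.7/10) + 10^(84.5/10) + 10^(80.0/10) + 10^(61.8/10) = 3.898e+08.
Back to dB: 10·log₁₀ Σ = 85.9 dB.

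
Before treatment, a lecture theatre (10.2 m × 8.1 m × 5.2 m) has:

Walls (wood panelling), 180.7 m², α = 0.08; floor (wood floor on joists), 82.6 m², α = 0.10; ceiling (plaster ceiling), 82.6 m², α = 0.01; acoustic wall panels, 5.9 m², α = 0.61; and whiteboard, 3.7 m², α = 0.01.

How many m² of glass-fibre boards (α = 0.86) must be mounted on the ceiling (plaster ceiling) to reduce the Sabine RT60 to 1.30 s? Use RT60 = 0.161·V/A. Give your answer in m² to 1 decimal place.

Summing Sᵢαᵢ: 14.456 + 8.260 + 0.826 + 3.599 + 0.037 → A₁ = 27.178 sabins.
Required A₂ = 0.161·429.624/1.30 = 53.207 sabins.
Absorption to add: 53.207 − 27.178 = 26.029 sabins.
Each m² of panel replacing the ceiling (plaster ceiling) adds (0.86 − 0.01) = 0.85 sabins.
Panel area = 26.029 / 0.85 = 30.6 m².

30.6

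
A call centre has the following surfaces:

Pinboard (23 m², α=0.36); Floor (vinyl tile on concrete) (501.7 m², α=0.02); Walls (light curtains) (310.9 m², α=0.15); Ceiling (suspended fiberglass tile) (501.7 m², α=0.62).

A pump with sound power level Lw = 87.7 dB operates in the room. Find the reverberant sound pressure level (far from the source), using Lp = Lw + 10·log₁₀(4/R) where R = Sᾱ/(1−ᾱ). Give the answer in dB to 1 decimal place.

66.5 dB

A = 376.003 sabins; S = 1337.3 m².
ᾱ = 376.003/1337.3 = 0.2812; R = Sᾱ/(1−ᾱ) = 376.003/(1−0.2812) = 523.098 m².
Lp = 87.7 + 10·log₁₀(4/523.098) = 87.7 + (-21.17) = 66.5 dB.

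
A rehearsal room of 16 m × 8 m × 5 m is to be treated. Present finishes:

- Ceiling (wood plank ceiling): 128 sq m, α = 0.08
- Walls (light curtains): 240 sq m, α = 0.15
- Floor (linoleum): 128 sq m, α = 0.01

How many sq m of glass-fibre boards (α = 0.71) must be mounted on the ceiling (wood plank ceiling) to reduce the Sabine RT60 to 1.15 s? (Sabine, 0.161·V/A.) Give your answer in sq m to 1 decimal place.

Equivalent absorption area: A₁ = 128*0.08 + 240*0.15 + 128*0.01 = 47.520 sq m.
V = 640 m³. Target absorption A₂ = 0.161 × 640 / 1.15 = 89.600 sabins.
Absorption to add: 89.600 − 47.520 = 42.080 sabins.
Each sq m of panel replacing the ceiling (wood plank ceiling) adds (0.71 − 0.08) = 0.63 sabins.
Area = ΔA/Δα = 42.080/0.63 = 66.8 sq m.

66.8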